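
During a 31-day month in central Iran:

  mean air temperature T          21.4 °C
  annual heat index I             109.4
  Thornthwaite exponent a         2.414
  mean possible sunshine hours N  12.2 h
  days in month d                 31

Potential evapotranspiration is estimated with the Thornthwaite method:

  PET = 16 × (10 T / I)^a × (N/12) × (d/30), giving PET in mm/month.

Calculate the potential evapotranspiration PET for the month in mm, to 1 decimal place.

10T/I = 10 × 21.4 / 109.4 = 1.9561
(10T/I)^a = 1.9561^2.414 = 5.0515
Uncorrected PET = 16 × 5.0515 = 80.824 mm
Correction = (N/12)(d/30) = (12.2/12)(31/30) = 1.0506
PET = 80.824 × 1.0506 = 84.914 mm/month

84.9 mm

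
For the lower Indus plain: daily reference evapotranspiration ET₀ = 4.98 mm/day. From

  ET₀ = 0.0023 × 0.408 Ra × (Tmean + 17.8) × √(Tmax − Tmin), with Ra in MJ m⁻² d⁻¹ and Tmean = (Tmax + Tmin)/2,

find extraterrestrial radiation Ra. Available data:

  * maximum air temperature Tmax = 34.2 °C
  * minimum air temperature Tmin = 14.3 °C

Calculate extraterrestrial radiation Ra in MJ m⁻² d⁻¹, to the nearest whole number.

28 MJ m⁻² d⁻¹

Tmean = (34.2+14.3)/2 = 24.25 °C; ΔT = 19.9
Ra = ET₀ / [0.0023 × 0.408 × (Tmean+17.8) × √ΔT]
   = 4.98 / (0.0023 × 0.408 × 42.05 × 4.4609) = 28.291 MJ m⁻² d⁻¹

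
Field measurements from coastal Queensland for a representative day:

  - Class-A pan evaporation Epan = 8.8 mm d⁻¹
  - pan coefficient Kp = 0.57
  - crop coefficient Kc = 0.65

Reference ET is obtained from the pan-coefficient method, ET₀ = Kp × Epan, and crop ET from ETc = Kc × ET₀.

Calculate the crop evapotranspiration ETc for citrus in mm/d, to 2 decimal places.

3.26 mm/d

ET₀ = 0.57 × 8.8 = 5.0160 mm/d
ETc = Kc × ET₀ = 0.65 × 5.0160 = 3.2604 mm/d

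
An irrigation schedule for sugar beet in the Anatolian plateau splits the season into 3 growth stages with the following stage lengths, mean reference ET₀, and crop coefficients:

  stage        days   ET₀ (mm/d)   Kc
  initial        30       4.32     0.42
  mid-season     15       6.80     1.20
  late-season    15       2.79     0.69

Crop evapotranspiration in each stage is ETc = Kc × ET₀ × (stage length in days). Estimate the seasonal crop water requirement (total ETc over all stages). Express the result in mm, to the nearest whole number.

206 mm

initial: 0.42 × 4.32 × 30 = 54.43 mm
mid-season: 1.20 × 6.80 × 15 = 122.40 mm
late-season: 0.69 × 2.79 × 15 = 28.88 mm
Seasonal total = 205.71 mm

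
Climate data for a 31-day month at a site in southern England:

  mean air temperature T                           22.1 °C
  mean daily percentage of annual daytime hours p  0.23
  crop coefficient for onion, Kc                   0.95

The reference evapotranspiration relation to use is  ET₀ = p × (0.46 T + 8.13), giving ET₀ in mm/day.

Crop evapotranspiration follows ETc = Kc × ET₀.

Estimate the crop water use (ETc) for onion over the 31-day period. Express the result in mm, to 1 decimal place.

123.9 mm

ET₀ = 0.23 × (0.46 × 22.1 + 8.13) = 0.23 × 18.296 = 4.2081 mm/d
ETc = Kc × ET₀ = 0.95 × 4.2081 = 3.9977 mm/d
Over 31 days: 3.9977 × 31 = 123.929 mm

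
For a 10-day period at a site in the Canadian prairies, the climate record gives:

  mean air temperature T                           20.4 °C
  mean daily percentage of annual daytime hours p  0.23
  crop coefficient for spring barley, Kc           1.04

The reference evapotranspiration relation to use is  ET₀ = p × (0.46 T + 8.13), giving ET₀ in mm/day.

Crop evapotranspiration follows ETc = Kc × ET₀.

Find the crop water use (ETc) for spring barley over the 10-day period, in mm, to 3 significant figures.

41.9 mm

ET₀ = 0.23 × (0.46 × 20.4 + 8.13) = 0.23 × 17.514 = 4.0282 mm/d
ETc = Kc × ET₀ = 1.04 × 4.0282 = 4.1893 mm/d
Over 10 days: 4.1893 × 10 = 41.893 mm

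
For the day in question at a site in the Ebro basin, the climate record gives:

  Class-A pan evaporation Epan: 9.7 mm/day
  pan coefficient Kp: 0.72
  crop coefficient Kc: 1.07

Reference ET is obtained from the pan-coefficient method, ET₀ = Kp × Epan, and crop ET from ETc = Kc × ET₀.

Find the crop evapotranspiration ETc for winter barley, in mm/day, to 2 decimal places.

ET₀ = 0.72 × 9.7 = 6.9840 mm/d
ETc = Kc × ET₀ = 1.07 × 6.9840 = 7.4729 mm/d

7.47 mm/day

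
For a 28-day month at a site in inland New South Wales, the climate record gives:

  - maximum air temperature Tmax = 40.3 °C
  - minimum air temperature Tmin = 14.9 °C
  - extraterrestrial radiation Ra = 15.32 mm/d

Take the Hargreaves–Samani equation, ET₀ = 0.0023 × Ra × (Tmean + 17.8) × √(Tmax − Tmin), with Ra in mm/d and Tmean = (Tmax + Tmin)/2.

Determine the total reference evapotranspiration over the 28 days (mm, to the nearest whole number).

Tmean = (40.3 + 14.9)/2 = 27.60 °C
ET₀ = 0.0023 × 15.32 × (27.60 + 17.8) × √25.4 = 0.0023 × 15.32 × 45.40 × 5.0398 = 8.0622 mm/d
Over 28 days: 8.0622 × 28 = 225.742 mm

226 mm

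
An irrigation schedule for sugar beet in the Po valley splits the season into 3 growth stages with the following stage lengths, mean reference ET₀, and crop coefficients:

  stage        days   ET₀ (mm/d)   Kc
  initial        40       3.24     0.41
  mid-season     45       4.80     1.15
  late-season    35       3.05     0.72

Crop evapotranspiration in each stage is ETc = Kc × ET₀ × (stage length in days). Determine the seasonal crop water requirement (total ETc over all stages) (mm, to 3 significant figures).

378 mm

initial: 0.41 × 3.24 × 40 = 53.14 mm
mid-season: 1.15 × 4.80 × 45 = 248.40 mm
late-season: 0.72 × 3.05 × 35 = 76.86 mm
Seasonal total = 378.40 mm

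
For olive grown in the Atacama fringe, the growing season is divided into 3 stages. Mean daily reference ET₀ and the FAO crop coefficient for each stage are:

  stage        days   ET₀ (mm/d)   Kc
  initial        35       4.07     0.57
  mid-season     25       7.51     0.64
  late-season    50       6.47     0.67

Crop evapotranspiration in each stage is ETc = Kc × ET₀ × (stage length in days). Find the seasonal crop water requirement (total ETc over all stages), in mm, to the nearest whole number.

initial: 0.57 × 4.07 × 35 = 81.20 mm
mid-season: 0.64 × 7.51 × 25 = 120.16 mm
late-season: 0.67 × 6.47 × 50 = 216.75 mm
Seasonal total = 418.11 mm

418 mm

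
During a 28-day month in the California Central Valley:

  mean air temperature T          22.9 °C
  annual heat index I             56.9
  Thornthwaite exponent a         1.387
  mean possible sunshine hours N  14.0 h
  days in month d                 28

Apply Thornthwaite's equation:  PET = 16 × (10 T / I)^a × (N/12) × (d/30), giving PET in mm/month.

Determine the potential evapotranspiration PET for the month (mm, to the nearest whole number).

10T/I = 10 × 22.9 / 56.9 = 4.0246
(10T/I)^a = 4.0246^1.387 = 6.8984
Uncorrected PET = 16 × 6.8984 = 110.374 mm
Correction = (N/12)(d/30) = (14.0/12)(28/30) = 1.0889
PET = 110.374 × 1.0889 = 120.186 mm/month

120 mm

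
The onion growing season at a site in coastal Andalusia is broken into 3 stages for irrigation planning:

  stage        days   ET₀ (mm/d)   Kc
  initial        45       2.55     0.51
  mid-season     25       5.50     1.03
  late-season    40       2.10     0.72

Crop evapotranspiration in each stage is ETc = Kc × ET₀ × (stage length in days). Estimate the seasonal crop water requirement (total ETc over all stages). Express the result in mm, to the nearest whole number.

261 mm

initial: 0.51 × 2.55 × 45 = 58.52 mm
mid-season: 1.03 × 5.50 × 25 = 141.63 mm
late-season: 0.72 × 2.10 × 40 = 60.48 mm
Seasonal total = 260.63 mm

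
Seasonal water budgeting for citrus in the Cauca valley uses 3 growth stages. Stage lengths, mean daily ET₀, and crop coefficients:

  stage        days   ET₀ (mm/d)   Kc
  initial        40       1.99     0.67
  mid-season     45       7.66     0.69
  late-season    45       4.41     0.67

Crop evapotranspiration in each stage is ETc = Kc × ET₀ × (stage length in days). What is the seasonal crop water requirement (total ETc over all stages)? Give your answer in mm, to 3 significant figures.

424 mm

initial: 0.67 × 1.99 × 40 = 53.33 mm
mid-season: 0.69 × 7.66 × 45 = 237.84 mm
late-season: 0.67 × 4.41 × 45 = 132.96 mm
Seasonal total = 424.13 mm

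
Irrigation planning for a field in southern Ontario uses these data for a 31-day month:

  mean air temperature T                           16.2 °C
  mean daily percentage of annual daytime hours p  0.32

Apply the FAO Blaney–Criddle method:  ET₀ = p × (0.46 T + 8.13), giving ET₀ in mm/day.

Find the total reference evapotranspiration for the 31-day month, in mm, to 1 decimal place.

154.6 mm

ET₀ = 0.32 × (0.46 × 16.2 + 8.13) = 0.32 × 15.582 = 4.9862 mm/d
Monthly total = 4.9862 × 31 = 154.572 mm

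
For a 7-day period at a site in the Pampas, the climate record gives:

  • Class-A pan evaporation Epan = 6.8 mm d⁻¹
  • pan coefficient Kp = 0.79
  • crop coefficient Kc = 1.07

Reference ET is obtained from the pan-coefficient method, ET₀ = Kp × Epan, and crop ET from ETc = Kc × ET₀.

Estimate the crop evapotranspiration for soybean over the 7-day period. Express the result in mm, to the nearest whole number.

ET₀ = 0.79 × 6.8 = 5.3720 mm/d
ETc = Kc × ET₀ = 1.07 × 5.3720 = 5.7480 mm/d
Over 7 days: 5.7480 × 7 = 40.236 mm

40 mm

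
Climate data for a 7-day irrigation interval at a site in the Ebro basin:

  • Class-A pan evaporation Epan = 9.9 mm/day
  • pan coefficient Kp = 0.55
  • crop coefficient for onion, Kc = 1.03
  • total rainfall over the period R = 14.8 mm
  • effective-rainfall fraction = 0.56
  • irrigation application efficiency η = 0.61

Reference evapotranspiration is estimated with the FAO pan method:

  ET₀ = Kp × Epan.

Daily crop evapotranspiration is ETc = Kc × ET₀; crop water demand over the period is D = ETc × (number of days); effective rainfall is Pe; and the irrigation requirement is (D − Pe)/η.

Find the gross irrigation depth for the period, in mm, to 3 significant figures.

ET₀ = 0.55 × 9.9 = 5.4450 mm/d
ETc = Kc × ET₀ = 1.03 × 5.4450 = 5.6084 mm/d
Crop demand D = ETc × 7 d = 5.6084 × 7 = 39.259 mm
Pe = 0.56 × 14.8 = 8.288 mm
D − Pe = 39.259 − 8.288 = 30.971 mm
Gross irrigation = 30.971 / 0.61 = 50.772 mm

50.8 mm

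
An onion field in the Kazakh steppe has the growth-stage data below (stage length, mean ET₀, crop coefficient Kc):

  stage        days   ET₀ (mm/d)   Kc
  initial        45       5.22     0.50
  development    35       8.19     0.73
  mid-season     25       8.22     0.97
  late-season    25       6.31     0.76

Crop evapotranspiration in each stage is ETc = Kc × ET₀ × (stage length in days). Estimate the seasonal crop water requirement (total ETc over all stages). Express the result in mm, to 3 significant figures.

initial: 0.50 × 5.22 × 45 = 117.45 mm
development: 0.73 × 8.19 × 35 = 209.25 mm
mid-season: 0.97 × 8.22 × 25 = 199.34 mm
late-season: 0.76 × 6.31 × 25 = 119.89 mm
Seasonal total = 645.93 mm

646 mm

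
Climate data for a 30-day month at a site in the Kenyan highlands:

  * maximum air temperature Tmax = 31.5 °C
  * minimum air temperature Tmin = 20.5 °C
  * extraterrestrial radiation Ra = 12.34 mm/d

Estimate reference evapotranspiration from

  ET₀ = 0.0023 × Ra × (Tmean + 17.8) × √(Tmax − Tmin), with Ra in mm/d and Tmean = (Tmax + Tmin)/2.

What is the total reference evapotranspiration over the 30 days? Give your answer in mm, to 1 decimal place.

Tmean = (31.5 + 20.5)/2 = 26.00 °C
ET₀ = 0.0023 × 12.34 × (26.00 + 17.8) × √11.0 = 0.0023 × 12.34 × 43.80 × 3.3166 = 4.1230 mm/d
Over 30 days: 4.1230 × 30 = 123.690 mm

123.7 mm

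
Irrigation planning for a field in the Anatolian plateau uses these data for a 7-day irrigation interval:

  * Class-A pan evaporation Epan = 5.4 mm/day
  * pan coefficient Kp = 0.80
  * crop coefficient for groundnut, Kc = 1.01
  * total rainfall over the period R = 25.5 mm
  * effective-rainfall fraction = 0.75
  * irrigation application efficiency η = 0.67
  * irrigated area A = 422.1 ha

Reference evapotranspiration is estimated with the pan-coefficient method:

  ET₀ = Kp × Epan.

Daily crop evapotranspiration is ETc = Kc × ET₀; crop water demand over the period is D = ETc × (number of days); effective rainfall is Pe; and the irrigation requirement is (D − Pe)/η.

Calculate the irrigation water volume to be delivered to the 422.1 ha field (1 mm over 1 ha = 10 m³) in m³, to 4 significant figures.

71930 m³

ET₀ = 0.80 × 5.4 = 4.3200 mm/d
ETc = Kc × ET₀ = 1.01 × 4.3200 = 4.3632 mm/d
Crop demand D = ETc × 7 d = 4.3632 × 7 = 30.542 mm
Pe = 0.75 × 25.5 = 19.125 mm
D − Pe = 30.542 − 19.125 = 11.417 mm
Gross irrigation = 11.417 / 0.67 = 17.040 mm
Volume = 17.040 mm × 422.1 ha × 10 = 71925.8 m³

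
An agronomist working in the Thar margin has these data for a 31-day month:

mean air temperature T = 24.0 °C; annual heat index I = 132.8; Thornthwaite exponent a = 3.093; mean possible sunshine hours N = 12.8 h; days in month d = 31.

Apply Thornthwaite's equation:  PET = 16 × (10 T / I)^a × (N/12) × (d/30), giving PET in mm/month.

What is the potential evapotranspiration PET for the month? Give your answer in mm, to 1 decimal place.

110.0 mm

10T/I = 10 × 24.0 / 132.8 = 1.8072
(10T/I)^a = 1.8072^3.093 = 6.2362
Uncorrected PET = 16 × 6.2362 = 99.779 mm
Correction = (N/12)(d/30) = (12.8/12)(31/30) = 1.1022
PET = 99.779 × 1.1022 = 109.976 mm/month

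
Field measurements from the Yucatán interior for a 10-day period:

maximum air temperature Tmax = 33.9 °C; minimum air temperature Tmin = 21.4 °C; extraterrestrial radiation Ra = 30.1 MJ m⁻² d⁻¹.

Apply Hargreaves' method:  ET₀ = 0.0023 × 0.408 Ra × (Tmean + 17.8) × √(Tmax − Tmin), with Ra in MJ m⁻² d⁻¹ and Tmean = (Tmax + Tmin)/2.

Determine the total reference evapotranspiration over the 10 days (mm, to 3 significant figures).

Tmean = (33.9 + 21.4)/2 = 27.65 °C
0.408 Ra = 0.408 × 30.1 = 12.2808 mm/d equivalent
ET₀ = 0.0023 × 12.2808 × (27.65 + 17.8) × √12.5 = 0.0023 × 12.2808 × 45.45 × 3.5355 = 4.5388 mm/d
Over 10 days: 4.5388 × 10 = 45.388 mm

45.4 mm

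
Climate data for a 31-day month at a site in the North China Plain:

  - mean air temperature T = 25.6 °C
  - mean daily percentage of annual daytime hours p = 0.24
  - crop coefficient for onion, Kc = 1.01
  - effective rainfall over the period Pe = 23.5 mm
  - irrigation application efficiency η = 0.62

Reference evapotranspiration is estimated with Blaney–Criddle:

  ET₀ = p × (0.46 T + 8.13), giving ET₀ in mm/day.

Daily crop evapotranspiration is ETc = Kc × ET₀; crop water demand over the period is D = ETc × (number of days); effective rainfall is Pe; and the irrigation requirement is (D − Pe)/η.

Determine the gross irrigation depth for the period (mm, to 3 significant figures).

203 mm

ET₀ = 0.24 × (0.46 × 25.6 + 8.13) = 0.24 × 19.906 = 4.7774 mm/d
ETc = Kc × ET₀ = 1.01 × 4.7774 = 4.8252 mm/d
Crop demand D = ETc × 31 d = 4.8252 × 31 = 149.581 mm
D − Pe = 149.581 − 23.5 = 126.081 mm
Gross irrigation = 126.081 / 0.62 = 203.356 mm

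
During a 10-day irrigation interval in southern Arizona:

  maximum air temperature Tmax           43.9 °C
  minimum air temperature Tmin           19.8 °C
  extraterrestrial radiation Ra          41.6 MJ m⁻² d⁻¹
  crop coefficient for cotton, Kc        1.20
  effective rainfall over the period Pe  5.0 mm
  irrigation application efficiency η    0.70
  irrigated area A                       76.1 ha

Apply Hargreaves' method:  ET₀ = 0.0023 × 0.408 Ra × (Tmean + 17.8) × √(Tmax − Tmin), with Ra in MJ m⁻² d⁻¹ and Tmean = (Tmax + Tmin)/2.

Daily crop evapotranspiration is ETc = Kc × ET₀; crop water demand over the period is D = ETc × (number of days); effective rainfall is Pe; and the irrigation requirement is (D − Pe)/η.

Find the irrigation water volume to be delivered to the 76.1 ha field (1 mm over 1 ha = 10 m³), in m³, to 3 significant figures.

Tmean = (43.9 + 19.8)/2 = 31.85 °C
0.408 Ra = 0.408 × 41.6 = 16.9728 mm/d equivalent
ET₀ = 0.0023 × 16.9728 × (31.85 + 17.8) × √24.1 = 0.0023 × 16.9728 × 49.65 × 4.9092 = 9.5151 mm/d
ETc = Kc × ET₀ = 1.20 × 9.5151 = 11.4181 mm/d
Crop demand D = ETc × 10 d = 11.4181 × 10 = 114.181 mm
D − Pe = 114.181 − 5.0 = 109.181 mm
Gross irrigation = 109.181 / 0.70 = 155.973 mm
Volume = 155.973 mm × 76.1 ha × 10 = 118695.5 m³

119000 m³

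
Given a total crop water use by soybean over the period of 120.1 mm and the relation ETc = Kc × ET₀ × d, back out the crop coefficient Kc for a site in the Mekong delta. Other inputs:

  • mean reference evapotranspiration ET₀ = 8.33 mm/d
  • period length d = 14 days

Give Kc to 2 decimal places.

ETc = Kc × ET₀ × d  ⇒  Kc = ETc / (ET₀ × d)
Kc = 120.1 / (8.33 × 14) = 120.1 / 116.62 = 1.0298

1.03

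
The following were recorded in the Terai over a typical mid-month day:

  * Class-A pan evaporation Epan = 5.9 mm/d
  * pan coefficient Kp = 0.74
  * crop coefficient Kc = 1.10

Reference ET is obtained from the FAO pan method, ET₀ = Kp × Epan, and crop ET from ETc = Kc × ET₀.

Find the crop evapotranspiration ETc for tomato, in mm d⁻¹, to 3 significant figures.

ET₀ = 0.74 × 5.9 = 4.3660 mm/d
ETc = Kc × ET₀ = 1.10 × 4.3660 = 4.8026 mm/d

4.80 mm d⁻¹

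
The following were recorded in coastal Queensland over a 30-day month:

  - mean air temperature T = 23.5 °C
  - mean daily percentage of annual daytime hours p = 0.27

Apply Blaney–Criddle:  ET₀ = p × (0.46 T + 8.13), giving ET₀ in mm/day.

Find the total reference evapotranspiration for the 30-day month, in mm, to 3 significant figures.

ET₀ = 0.27 × (0.46 × 23.5 + 8.13) = 0.27 × 18.940 = 5.1138 mm/d
Monthly total = 5.1138 × 30 = 153.414 mm

153 mm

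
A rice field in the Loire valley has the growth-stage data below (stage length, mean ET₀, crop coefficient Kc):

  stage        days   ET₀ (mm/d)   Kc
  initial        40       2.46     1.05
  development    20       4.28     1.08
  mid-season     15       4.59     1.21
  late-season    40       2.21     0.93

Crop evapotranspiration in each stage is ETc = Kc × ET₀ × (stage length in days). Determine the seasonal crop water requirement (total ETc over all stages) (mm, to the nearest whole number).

361 mm

initial: 1.05 × 2.46 × 40 = 103.32 mm
development: 1.08 × 4.28 × 20 = 92.45 mm
mid-season: 1.21 × 4.59 × 15 = 83.31 mm
late-season: 0.93 × 2.21 × 40 = 82.21 mm
Seasonal total = 361.29 mm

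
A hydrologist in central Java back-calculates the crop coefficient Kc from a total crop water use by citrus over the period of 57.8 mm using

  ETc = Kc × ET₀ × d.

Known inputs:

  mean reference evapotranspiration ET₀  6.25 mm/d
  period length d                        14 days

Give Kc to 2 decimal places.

0.66

ETc = Kc × ET₀ × d  ⇒  Kc = ETc / (ET₀ × d)
Kc = 57.8 / (6.25 × 14) = 57.8 / 87.50 = 0.6606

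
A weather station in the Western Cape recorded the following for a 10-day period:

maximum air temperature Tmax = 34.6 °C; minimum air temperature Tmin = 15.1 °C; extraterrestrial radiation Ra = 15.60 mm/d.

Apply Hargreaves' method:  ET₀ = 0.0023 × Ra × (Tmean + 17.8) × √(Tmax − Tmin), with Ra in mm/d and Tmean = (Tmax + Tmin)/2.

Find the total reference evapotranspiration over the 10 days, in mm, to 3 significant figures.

67.6 mm

Tmean = (34.6 + 15.1)/2 = 24.85 °C
ET₀ = 0.0023 × 15.60 × (24.85 + 17.8) × √19.5 = 0.0023 × 15.60 × 42.65 × 4.4159 = 6.7576 mm/d
Over 10 days: 6.7576 × 10 = 67.576 mm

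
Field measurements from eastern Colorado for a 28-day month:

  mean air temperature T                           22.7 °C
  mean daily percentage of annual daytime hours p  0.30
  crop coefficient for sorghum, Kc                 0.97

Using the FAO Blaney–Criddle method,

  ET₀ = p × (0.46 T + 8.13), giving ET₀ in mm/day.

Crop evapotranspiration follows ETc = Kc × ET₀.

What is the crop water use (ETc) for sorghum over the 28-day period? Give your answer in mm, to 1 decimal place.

ET₀ = 0.30 × (0.46 × 22.7 + 8.13) = 0.30 × 18.572 = 5.5716 mm/d
ETc = Kc × ET₀ = 0.97 × 5.5716 = 5.4045 mm/d
Over 28 days: 5.4045 × 28 = 151.326 mm

151.3 mm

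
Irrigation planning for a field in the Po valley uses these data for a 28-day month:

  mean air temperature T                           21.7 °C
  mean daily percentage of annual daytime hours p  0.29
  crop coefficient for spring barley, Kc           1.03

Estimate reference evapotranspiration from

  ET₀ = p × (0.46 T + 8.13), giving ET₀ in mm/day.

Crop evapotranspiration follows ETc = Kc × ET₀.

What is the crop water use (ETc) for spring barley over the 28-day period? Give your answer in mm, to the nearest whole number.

ET₀ = 0.29 × (0.46 × 21.7 + 8.13) = 0.29 × 18.112 = 5.2525 mm/d
ETc = Kc × ET₀ = 1.03 × 5.2525 = 5.4101 mm/d
Over 28 days: 5.4101 × 28 = 151.483 mm

151 mm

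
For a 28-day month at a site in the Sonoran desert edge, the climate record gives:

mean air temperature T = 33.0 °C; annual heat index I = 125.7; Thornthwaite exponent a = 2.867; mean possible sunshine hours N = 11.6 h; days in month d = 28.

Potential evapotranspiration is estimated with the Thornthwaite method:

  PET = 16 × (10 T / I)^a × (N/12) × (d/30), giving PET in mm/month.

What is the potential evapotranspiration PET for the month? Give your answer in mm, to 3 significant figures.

10T/I = 10 × 33.0 / 125.7 = 2.6253
(10T/I)^a = 2.6253^2.867 = 15.9142
Uncorrected PET = 16 × 15.9142 = 254.627 mm
Correction = (N/12)(d/30) = (11.6/12)(28/30) = 0.9022
PET = 254.627 × 0.9022 = 229.724 mm/month

230 mm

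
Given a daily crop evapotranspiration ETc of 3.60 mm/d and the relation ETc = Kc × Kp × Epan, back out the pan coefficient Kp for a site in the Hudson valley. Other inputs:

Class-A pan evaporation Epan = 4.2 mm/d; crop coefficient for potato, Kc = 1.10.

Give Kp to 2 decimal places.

ETc = Kc × Kp × Epan  ⇒  Kp = ETc / (Kc × Epan)
Kp = 3.60 / (1.10 × 4.2) = 3.60 / 4.620 = 0.7792

0.78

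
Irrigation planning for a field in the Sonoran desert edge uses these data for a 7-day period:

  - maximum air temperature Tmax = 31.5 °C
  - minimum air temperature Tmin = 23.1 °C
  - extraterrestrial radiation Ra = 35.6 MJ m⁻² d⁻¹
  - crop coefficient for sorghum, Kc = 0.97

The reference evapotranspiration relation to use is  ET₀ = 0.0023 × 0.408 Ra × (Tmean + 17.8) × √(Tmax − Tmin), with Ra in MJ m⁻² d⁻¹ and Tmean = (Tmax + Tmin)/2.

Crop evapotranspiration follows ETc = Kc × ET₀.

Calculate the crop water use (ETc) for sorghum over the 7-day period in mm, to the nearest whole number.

Tmean = (31.5 + 23.1)/2 = 27.30 °C
0.408 Ra = 0.408 × 35.6 = 14.5248 mm/d equivalent
ET₀ = 0.0023 × 14.5248 × (27.30 + 17.8) × √8.4 = 0.0023 × 14.5248 × 45.10 × 2.8983 = 4.3667 mm/d
ETc = Kc × ET₀ = 0.97 × 4.3667 = 4.2357 mm/d
Over 7 days: 4.2357 × 7 = 29.650 mm

30 mm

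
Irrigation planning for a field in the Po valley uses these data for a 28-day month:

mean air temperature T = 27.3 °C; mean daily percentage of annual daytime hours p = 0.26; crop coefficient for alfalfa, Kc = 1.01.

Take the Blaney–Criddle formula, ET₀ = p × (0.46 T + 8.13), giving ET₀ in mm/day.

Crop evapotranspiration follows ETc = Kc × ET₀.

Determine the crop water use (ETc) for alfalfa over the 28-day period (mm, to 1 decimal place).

ET₀ = 0.26 × (0.46 × 27.3 + 8.13) = 0.26 × 20.688 = 5.3789 mm/d
ETc = Kc × ET₀ = 1.01 × 5.3789 = 5.4327 mm/d
Over 28 days: 5.4327 × 28 = 152.116 mm

152.1 mm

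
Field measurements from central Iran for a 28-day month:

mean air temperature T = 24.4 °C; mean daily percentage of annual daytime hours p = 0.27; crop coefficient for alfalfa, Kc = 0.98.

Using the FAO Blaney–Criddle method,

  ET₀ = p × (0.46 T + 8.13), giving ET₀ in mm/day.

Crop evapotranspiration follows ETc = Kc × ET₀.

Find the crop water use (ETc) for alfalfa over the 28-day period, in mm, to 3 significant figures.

ET₀ = 0.27 × (0.46 × 24.4 + 8.13) = 0.27 × 19.354 = 5.2256 mm/d
ETc = Kc × ET₀ = 0.98 × 5.2256 = 5.1211 mm/d
Over 28 days: 5.1211 × 28 = 143.391 mm

143 mm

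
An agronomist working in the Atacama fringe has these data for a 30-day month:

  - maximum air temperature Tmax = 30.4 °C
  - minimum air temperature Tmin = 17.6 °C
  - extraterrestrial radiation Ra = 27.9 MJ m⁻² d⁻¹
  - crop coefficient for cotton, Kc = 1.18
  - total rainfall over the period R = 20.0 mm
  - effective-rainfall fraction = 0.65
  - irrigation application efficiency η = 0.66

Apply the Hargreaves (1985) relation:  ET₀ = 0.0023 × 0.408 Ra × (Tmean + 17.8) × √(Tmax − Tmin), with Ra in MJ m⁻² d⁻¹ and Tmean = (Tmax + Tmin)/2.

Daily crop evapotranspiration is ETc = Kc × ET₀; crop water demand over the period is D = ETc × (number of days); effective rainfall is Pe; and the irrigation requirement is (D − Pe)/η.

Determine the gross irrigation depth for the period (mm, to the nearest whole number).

Tmean = (30.4 + 17.6)/2 = 24.00 °C
0.408 Ra = 0.408 × 27.9 = 11.3832 mm/d equivalent
ET₀ = 0.0023 × 11.3832 × (24.00 + 17.8) × √12.8 = 0.0023 × 11.3832 × 41.80 × 3.5777 = 3.9154 mm/d
ETc = Kc × ET₀ = 1.18 × 3.9154 = 4.6202 mm/d
Crop demand D = ETc × 30 d = 4.6202 × 30 = 138.606 mm
Pe = 0.65 × 20.0 = 13.000 mm
D − Pe = 138.606 − 13.000 = 125.606 mm
Gross irrigation = 125.606 / 0.66 = 190.312 mm

190 mm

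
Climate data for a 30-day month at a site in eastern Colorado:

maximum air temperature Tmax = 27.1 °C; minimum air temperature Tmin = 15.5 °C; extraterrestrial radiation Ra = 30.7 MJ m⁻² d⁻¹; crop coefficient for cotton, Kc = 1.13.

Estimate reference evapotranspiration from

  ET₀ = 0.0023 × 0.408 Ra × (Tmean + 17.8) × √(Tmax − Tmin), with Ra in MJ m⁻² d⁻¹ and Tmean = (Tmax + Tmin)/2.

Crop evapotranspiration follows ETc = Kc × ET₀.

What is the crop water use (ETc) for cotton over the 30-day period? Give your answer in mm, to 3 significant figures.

130 mm

Tmean = (27.1 + 15.5)/2 = 21.30 °C
0.408 Ra = 0.408 × 30.7 = 12.5256 mm/d equivalent
ET₀ = 0.0023 × 12.5256 × (21.30 + 17.8) × √11.6 = 0.0023 × 12.5256 × 39.10 × 3.4059 = 3.8365 mm/d
ETc = Kc × ET₀ = 1.13 × 3.8365 = 4.3352 mm/d
Over 30 days: 4.3352 × 30 = 130.056 mm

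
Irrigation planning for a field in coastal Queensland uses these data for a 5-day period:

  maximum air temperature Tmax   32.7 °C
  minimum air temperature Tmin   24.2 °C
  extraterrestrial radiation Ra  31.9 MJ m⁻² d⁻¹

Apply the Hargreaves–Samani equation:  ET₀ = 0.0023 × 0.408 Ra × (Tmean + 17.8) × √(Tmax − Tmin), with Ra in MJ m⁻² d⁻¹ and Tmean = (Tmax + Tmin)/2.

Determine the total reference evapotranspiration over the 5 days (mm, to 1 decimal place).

20.2 mm

Tmean = (32.7 + 24.2)/2 = 28.45 °C
0.408 Ra = 0.408 × 31.9 = 13.0152 mm/d equivalent
ET₀ = 0.0023 × 13.0152 × (28.45 + 17.8) × √8.5 = 0.0023 × 13.0152 × 46.25 × 2.9155 = 4.0365 mm/d
Over 5 days: 4.0365 × 5 = 20.183 mm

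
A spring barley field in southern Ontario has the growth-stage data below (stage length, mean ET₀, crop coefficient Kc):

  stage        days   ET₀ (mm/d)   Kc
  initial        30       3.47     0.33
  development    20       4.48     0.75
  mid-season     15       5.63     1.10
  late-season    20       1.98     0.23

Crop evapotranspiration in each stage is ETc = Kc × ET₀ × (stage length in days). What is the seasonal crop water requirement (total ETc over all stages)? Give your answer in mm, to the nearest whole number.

initial: 0.33 × 3.47 × 30 = 34.35 mm
development: 0.75 × 4.48 × 20 = 67.20 mm
mid-season: 1.10 × 5.63 × 15 = 92.90 mm
late-season: 0.23 × 1.98 × 20 = 9.11 mm
Seasonal total = 203.56 mm

204 mm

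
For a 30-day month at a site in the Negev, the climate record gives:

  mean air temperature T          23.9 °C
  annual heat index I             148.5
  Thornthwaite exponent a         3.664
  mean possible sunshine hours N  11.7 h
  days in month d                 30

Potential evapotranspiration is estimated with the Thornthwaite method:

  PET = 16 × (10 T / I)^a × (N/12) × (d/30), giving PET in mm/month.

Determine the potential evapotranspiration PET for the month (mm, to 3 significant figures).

10T/I = 10 × 23.9 / 148.5 = 1.6094
(10T/I)^a = 1.6094^3.664 = 5.7176
Uncorrected PET = 16 × 5.7176 = 91.482 mm
Correction = (N/12)(d/30) = (11.7/12)(30/30) = 0.9750
PET = 91.482 × 0.9750 = 89.195 mm/month

89.2 mm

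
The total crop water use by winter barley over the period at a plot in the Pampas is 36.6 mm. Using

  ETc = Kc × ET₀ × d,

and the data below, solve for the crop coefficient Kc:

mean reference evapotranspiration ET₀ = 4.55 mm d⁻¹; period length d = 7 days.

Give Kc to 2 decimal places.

1.15

ETc = Kc × ET₀ × d  ⇒  Kc = ETc / (ET₀ × d)
Kc = 36.6 / (4.55 × 7) = 36.6 / 31.85 = 1.1491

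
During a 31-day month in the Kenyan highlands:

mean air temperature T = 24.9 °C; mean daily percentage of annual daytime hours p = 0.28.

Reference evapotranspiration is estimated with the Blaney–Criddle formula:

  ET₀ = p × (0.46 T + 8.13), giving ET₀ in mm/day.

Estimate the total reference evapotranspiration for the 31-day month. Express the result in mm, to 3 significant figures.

170 mm

ET₀ = 0.28 × (0.46 × 24.9 + 8.13) = 0.28 × 19.584 = 5.4835 mm/d
Monthly total = 5.4835 × 31 = 169.989 mm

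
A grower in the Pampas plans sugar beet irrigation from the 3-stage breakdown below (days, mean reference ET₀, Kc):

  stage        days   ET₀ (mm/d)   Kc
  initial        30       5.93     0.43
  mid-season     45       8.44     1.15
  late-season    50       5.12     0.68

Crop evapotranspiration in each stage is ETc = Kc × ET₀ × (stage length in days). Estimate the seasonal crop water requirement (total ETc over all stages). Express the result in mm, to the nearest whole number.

initial: 0.43 × 5.93 × 30 = 76.50 mm
mid-season: 1.15 × 8.44 × 45 = 436.77 mm
late-season: 0.68 × 5.12 × 50 = 174.08 mm
Seasonal total = 687.35 mm

687 mm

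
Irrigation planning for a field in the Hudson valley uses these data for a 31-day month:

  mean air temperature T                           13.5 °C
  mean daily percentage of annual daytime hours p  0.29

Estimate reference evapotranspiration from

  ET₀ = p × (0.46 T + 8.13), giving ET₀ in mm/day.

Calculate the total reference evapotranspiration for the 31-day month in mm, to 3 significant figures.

ET₀ = 0.29 × (0.46 × 13.5 + 8.13) = 0.29 × 14.340 = 4.1586 mm/d
Monthly total = 4.1586 × 31 = 128.917 mm

129 mm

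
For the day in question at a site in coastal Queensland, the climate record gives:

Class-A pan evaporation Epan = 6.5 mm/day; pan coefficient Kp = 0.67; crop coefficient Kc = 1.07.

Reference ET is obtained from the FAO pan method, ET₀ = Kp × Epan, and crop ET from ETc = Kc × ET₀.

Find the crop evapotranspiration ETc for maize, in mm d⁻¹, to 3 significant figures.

ET₀ = 0.67 × 6.5 = 4.3550 mm/d
ETc = Kc × ET₀ = 1.07 × 4.3550 = 4.6599 mm/d

4.66 mm d⁻¹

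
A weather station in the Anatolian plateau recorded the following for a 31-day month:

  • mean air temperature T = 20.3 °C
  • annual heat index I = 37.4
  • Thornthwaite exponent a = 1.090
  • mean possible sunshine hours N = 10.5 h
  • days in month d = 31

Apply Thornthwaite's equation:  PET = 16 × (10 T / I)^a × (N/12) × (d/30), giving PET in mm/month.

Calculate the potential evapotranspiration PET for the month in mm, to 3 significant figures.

91.4 mm

10T/I = 10 × 20.3 / 37.4 = 5.4278
(10T/I)^a = 5.4278^1.090 = 6.3203
Uncorrected PET = 16 × 6.3203 = 101.125 mm
Correction = (N/12)(d/30) = (10.5/12)(31/30) = 0.9042
PET = 101.125 × 0.9042 = 91.437 mm/month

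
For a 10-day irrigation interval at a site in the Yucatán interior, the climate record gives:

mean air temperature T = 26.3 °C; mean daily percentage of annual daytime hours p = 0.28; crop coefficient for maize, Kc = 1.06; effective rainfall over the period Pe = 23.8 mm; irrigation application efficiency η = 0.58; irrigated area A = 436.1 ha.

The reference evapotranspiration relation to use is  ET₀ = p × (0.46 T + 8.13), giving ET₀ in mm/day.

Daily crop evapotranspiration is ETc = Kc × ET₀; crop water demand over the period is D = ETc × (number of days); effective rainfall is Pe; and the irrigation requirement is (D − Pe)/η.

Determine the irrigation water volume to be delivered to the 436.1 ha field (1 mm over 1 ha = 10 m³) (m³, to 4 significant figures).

ET₀ = 0.28 × (0.46 × 26.3 + 8.13) = 0.28 × 20.228 = 5.6638 mm/d
ETc = Kc × ET₀ = 1.06 × 5.6638 = 6.0036 mm/d
Crop demand D = ETc × 10 d = 6.0036 × 10 = 60.036 mm
D − Pe = 60.036 − 23.8 = 36.236 mm
Gross irrigation = 36.236 / 0.58 = 62.476 mm
Volume = 62.476 mm × 436.1 ha × 10 = 272457.8 m³

272500 m³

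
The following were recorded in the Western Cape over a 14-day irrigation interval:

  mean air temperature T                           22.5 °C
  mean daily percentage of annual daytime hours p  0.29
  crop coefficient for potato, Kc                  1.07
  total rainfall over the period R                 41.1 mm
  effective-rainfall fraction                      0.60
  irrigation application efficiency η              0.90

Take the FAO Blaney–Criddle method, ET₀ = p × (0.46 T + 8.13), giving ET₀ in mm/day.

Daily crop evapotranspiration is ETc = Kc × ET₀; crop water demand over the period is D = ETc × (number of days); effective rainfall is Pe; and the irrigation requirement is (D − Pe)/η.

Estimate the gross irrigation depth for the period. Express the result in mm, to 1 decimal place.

61.8 mm

ET₀ = 0.29 × (0.46 × 22.5 + 8.13) = 0.29 × 18.480 = 5.3592 mm/d
ETc = Kc × ET₀ = 1.07 × 5.3592 = 5.7343 mm/d
Crop demand D = ETc × 14 d = 5.7343 × 14 = 80.280 mm
Pe = 0.60 × 41.1 = 24.660 mm
D − Pe = 80.280 − 24.660 = 55.620 mm
Gross irrigation = 55.620 / 0.90 = 61.800 mm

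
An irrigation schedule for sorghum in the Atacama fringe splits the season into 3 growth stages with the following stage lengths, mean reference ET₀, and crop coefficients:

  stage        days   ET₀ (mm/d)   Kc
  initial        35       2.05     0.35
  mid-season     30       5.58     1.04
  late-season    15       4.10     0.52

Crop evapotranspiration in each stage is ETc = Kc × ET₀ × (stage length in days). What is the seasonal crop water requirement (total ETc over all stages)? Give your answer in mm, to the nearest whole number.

initial: 0.35 × 2.05 × 35 = 25.11 mm
mid-season: 1.04 × 5.58 × 30 = 174.10 mm
late-season: 0.52 × 4.10 × 15 = 31.98 mm
Seasonal total = 231.19 mm

231 mm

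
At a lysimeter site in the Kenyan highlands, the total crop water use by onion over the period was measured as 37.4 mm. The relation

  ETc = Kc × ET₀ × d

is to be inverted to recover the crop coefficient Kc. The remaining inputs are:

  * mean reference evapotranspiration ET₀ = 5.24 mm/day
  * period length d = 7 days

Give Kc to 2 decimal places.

ETc = Kc × ET₀ × d  ⇒  Kc = ETc / (ET₀ × d)
Kc = 37.4 / (5.24 × 7) = 37.4 / 36.68 = 1.0196

1.02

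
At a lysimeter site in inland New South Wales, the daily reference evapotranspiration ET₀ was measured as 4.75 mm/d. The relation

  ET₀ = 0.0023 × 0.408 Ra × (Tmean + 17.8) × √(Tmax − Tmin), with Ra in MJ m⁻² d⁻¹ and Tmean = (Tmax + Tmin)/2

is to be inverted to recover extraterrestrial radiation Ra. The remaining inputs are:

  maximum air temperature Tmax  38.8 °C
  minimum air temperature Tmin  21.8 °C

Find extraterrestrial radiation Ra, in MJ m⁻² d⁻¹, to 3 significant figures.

25.5 MJ m⁻² d⁻¹

Tmean = (38.8+21.8)/2 = 30.30 °C; ΔT = 17.0
Ra = ET₀ / [0.0023 × 0.408 × (Tmean+17.8) × √ΔT]
   = 4.75 / (0.0023 × 0.408 × 48.10 × 4.1231) = 25.523 MJ m⁻² d⁻¹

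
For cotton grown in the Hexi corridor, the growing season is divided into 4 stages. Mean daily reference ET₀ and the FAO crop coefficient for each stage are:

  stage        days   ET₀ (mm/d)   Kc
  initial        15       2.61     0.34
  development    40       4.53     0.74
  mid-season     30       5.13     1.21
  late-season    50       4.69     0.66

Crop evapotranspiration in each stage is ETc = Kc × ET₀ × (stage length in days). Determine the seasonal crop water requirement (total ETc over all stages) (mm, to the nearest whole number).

488 mm

initial: 0.34 × 2.61 × 15 = 13.31 mm
development: 0.74 × 4.53 × 40 = 134.09 mm
mid-season: 1.21 × 5.13 × 30 = 186.22 mm
late-season: 0.66 × 4.69 × 50 = 154.77 mm
Seasonal total = 488.39 mm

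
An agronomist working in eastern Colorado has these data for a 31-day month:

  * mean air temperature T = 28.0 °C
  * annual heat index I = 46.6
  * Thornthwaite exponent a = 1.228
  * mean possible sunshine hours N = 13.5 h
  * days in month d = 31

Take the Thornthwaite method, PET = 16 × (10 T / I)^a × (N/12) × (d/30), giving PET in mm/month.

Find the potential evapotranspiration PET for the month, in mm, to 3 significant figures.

10T/I = 10 × 28.0 / 46.6 = 6.0086
(10T/I)^a = 6.0086^1.228 = 9.0434
Uncorrected PET = 16 × 9.0434 = 144.694 mm
Correction = (N/12)(d/30) = (13.5/12)(31/30) = 1.1625
PET = 144.694 × 1.1625 = 168.207 mm/month

168 mm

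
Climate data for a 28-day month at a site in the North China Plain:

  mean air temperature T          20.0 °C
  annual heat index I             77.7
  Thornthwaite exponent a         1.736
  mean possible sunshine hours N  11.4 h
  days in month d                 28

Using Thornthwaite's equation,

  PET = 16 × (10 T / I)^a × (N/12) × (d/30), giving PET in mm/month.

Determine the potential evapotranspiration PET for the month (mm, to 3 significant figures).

73.2 mm

10T/I = 10 × 20.0 / 77.7 = 2.5740
(10T/I)^a = 2.5740^1.736 = 5.1620
Uncorrected PET = 16 × 5.1620 = 82.592 mm
Correction = (N/12)(d/30) = (11.4/12)(28/30) = 0.8867
PET = 82.592 × 0.8867 = 73.234 mm/month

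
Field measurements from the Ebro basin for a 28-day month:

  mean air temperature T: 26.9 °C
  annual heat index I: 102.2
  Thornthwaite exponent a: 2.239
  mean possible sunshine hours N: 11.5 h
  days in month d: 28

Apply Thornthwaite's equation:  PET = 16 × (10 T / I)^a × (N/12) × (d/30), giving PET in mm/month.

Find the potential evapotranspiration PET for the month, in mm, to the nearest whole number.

125 mm

10T/I = 10 × 26.9 / 102.2 = 2.6321
(10T/I)^a = 2.6321^2.239 = 8.7309
Uncorrected PET = 16 × 8.7309 = 139.694 mm
Correction = (N/12)(d/30) = (11.5/12)(28/30) = 0.8944
PET = 139.694 × 0.8944 = 124.942 mm/month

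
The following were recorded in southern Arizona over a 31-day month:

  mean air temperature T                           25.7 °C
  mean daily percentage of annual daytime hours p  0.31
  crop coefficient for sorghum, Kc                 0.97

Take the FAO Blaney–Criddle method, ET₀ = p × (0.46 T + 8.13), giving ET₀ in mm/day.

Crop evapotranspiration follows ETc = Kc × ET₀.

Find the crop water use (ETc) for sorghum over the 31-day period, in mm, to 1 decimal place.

ET₀ = 0.31 × (0.46 × 25.7 + 8.13) = 0.31 × 19.952 = 6.1851 mm/d
ETc = Kc × ET₀ = 0.97 × 6.1851 = 5.9995 mm/d
Over 31 days: 5.9995 × 31 = 185.985 mm

186.0 mm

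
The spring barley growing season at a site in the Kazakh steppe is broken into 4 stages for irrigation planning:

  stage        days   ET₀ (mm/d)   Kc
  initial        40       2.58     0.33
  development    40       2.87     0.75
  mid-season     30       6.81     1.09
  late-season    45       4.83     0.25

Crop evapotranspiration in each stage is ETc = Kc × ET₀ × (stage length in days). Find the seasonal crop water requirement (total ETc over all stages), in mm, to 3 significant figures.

397 mm

initial: 0.33 × 2.58 × 40 = 34.06 mm
development: 0.75 × 2.87 × 40 = 86.10 mm
mid-season: 1.09 × 6.81 × 30 = 222.69 mm
late-season: 0.25 × 4.83 × 45 = 54.34 mm
Seasonal total = 397.19 mm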